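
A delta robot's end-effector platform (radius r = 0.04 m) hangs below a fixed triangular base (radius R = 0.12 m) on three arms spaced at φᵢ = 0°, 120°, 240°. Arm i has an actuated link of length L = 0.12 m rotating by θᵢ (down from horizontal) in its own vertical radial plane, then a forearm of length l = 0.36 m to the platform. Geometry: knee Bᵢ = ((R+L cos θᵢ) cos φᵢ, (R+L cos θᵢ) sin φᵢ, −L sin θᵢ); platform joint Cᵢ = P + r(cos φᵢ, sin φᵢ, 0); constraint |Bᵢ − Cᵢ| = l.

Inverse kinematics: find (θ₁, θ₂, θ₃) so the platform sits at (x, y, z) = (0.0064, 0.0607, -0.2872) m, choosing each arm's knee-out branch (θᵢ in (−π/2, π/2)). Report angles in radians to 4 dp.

rotate P by −φ1: (0.0064, 0.0607, -0.2872)
  A=0.0736, B=-0.2872, C=(l²−L²−A²−y'²−z²)/(2L)=0.0984
  θ1 = atan2(B,A) + arccos(C/0.2965) = -0.0874
φ2=120.0° → target in arm frame (0.0494, -0.0359)
  A cos θ + B sin θ = C:  0.0306·cos θ + -0.2872·sin θ = 0.1270
  √(A²+B²)=0.2888;  θ2 = -1.4645+1.1154 ≈ -0.3492
φ3=240.0° → target in arm frame (-0.0558, -0.0248)
  A=0.1358, B=-0.2872, C=(l²−L²−A²−y'²−z²)/(2L)=0.0569
  γ=atan2(-0.2872,0.1358)=-1.1292;  ψ=arccos(0.1793)=1.3906;  θ3=γ+ψ≈0.2613

θ₁ = -0.0874, θ₂ = -0.3492, θ₃ = 0.2613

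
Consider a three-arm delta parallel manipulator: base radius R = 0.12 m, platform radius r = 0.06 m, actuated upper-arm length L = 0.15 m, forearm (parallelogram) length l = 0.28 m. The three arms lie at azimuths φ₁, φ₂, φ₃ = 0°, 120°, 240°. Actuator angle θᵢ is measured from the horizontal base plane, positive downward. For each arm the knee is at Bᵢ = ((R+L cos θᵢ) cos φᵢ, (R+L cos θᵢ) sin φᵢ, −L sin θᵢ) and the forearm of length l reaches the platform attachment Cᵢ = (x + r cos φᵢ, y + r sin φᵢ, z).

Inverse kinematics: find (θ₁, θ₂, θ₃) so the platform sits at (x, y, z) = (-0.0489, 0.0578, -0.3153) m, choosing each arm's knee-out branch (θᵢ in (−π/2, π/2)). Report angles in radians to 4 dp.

arm 1 (φ=0.0°): x'=-0.0489, y'=0.0578
  e−x'=0.1089;  (l²−L²−(e−x')²−y'²−z²)/2L = -0.1957
  √(A²+B²)=0.3336;  θ1 = -1.2382+2.1978 ≈ 0.9596
arm 2 (φ=120.0°): x'=0.0745, y'=0.0134
  A=-0.0145, B=-0.3153, C=(l²−L²−A²−y'²−z²)/(2L)=-0.1464
  γ=atan2(-0.3153,-0.0145)=-1.6168;  ψ=arccos(-0.4637)=2.0529;  θ2=γ+ψ≈0.4362
φ3=240.0° → target in arm frame (-0.0256, -0.0712)
  e−x'=0.0856;  (l²−L²−(e−x')²−y'²−z²)/2L = -0.1864
  γ=atan2(-0.3153,0.0856)=-1.3057;  ψ=arccos(-0.5705)=2.1779;  θ3=γ+ψ≈0.8723

θ₁ = 0.9596, θ₂ = 0.4362, θ₃ = 0.8723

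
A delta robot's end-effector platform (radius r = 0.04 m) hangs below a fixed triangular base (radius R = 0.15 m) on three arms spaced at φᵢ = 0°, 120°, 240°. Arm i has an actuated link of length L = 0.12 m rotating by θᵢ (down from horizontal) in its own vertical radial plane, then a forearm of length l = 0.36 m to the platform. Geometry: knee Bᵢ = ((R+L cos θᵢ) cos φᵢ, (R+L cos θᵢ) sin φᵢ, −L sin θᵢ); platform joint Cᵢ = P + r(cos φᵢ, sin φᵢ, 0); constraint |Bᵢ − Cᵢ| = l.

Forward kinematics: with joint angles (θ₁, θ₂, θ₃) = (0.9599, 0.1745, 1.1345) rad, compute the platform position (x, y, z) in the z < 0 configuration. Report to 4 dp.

(-0.0383, 0.1128, -0.3624)

arm 1 at φ=0.0°: (R−r)+L cos θ1 = 0.1788;  centre 1 = (0.1788, 0.0000, -0.0983)
arm 2 at φ=120.0°: (R−r)+L cos θ2 = 0.2282;  centre 2 = (-0.1141, 0.1976, -0.0208)
φ3=240.0°: virtual centre (-0.0804, -0.1392, -0.1088), radius l
eliminate P² terms by subtracting sphere 1 from 2 and 3
plane₁₂: -0.5858x+0.3952y+0.1549z = 0.0109
det = 0.3679;  x = -0.0039+0.0947z,  y = 0.0216+-0.2516z
sphere 1 gives Az²+Bz+C=0 with A=1.0723, B=0.1511, C=-0.0861;  B²−4AC=0.3920;  roots -0.3624, 0.2215;  negative root z = -0.3624
x = -0.0383, y = 0.1128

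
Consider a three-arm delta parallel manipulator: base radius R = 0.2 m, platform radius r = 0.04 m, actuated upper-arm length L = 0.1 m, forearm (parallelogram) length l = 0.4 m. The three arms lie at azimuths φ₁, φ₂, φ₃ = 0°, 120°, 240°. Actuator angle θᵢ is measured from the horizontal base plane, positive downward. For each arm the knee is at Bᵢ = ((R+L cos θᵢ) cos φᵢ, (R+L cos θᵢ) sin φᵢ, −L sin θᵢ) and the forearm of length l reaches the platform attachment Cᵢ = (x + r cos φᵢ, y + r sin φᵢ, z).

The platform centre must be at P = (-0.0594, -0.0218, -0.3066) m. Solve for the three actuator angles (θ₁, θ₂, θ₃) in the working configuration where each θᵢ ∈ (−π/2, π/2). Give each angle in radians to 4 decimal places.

arm 1 (φ=0.0°): x'=-0.0594, y'=-0.0218
  e−x'=0.2194;  (l²−L²−(e−x')²−y'²−z²)/2L = 0.0369
  θ1 = atan2(B,A) + arccos(C/0.3770) = 0.5230
φ2=120.0° → target in arm frame (0.0108, 0.0623)
  e−x'=0.1492;  (l²−L²−(e−x')²−y'²−z²)/2L = 0.1493
  √(A²+B²)=0.3410;  θ2 = -1.1180+1.1176 ≈ -0.0003
rotate P by −φ3: (0.0486, -0.0405, -0.3066)
  A=0.1114, B=-0.3066, C=(l²−L²−A²−y'²−z²)/(2L)=0.2097
  θ3 = atan2(B,A) + arccos(C/0.3262) = -0.3496

θ₁ = 0.5230, θ₂ = -0.0003, θ₃ = -0.3496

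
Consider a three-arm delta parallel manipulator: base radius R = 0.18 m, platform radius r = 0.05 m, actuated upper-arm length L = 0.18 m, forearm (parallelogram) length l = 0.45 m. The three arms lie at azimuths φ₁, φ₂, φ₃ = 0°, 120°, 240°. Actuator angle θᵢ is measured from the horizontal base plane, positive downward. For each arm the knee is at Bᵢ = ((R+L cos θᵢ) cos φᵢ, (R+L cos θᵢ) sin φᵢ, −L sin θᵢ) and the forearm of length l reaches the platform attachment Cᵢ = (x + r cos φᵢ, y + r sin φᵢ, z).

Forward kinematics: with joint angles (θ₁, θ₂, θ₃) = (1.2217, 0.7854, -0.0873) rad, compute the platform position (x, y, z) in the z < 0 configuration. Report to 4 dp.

arm 1 at φ=0.0°: ρ1 = 0.1916;  centre 1 = (0.1916, 0.0000, -0.1691)
centre 2 = (0.2573·cos120.0°, 0.2573·sin120.0°, -0.1273) = (-0.1286, 0.2228, -0.1273)
centre 3 = (0.3093·cos240.0°, 0.3093·sin240.0°, 0.0157) = (-0.1547, -0.2679, 0.0157)
|centre ₂|²−|centre ₁|² = 0.0171;  |centre ₃|²−|centre ₁|² = 0.0306
plane₁₂: -0.6404x+0.4456y+0.0837z = 0.0171
det = 0.6517;  x = -0.0350+0.3216z,  y = -0.0119+0.2743z
quadratic in z: (1.1787)z²+(0.1860)z+(-0.1224)=0, √Δ=0.7822 → z ∈ {-0.4107, 0.2529}; z = -0.4107 (taking z<0)
x = -0.1671, y = -0.1246

(-0.1671, -0.1246, -0.4107)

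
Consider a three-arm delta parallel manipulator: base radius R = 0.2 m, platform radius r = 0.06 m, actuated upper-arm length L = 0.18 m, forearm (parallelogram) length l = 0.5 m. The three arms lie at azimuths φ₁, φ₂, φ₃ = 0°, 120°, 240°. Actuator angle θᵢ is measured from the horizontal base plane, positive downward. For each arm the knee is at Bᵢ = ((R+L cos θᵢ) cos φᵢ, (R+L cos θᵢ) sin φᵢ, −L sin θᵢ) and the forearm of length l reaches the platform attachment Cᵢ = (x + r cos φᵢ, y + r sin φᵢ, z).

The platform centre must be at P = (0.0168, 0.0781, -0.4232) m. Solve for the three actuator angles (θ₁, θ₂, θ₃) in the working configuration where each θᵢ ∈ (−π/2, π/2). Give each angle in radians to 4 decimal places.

rotate P by −φ1: (0.0168, 0.0781, -0.4232)
  e−x'=0.1232;  (l²−L²−(e−x')²−y'²−z²)/2L = 0.0478
  √(A²+B²)=0.4408;  θ1 = -1.2875+1.4620 ≈ 0.1745
arm 2 (φ=120.0°): x'=0.0592, y'=-0.0536
  e−x'=0.0808;  (l²−L²−(e−x')²−y'²−z²)/2L = 0.0809
  √(A²+B²)=0.4308;  θ2 = -1.3822+1.3820 ≈ -0.0002
φ3=240.0° → target in arm frame (-0.0760, -0.0245)
  e−x'=0.2160;  (l²−L²−(e−x')²−y'²−z²)/2L = -0.0244
  γ=atan2(-0.4232,0.2160)=-1.0988;  ψ=arccos(-0.0513)=1.6221;  θ3=γ+ψ≈0.5233

θ₁ = 0.1745, θ₂ = -0.0002, θ₃ = 0.5233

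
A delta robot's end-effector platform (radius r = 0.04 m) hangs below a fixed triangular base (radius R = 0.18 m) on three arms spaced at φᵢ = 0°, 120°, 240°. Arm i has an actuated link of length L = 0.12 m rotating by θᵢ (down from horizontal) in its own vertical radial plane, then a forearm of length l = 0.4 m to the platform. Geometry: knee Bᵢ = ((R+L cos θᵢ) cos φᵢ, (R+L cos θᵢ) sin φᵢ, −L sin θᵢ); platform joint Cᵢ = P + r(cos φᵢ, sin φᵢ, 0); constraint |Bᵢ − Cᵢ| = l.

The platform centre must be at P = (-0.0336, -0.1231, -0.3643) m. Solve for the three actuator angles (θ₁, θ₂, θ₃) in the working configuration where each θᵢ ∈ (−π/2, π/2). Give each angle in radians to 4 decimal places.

θ₁ = 0.7859, θ₂ = 1.0472, θ₃ = -0.0869

rotate P by −φ1: (-0.0336, -0.1231, -0.3643)
  A=0.1736, B=-0.3643, C=(l²−L²−A²−y'²−z²)/(2L)=-0.1350
  √(A²+B²)=0.4035;  θ1 = -1.1261+1.9120 ≈ 0.7859
φ2=120.0° → target in arm frame (-0.0898, 0.0906)
  e−x'=0.2298;  (l²−L²−(e−x')²−y'²−z²)/2L = -0.2006
  √(A²+B²)=0.4307;  θ2 = -1.0080+2.0552 ≈ 1.0472
arm 3 (φ=240.0°): x'=0.1234, y'=0.0325
  A cos θ + B sin θ = C:  0.0166·cos θ + -0.3643·sin θ = 0.0482
  θ3 = atan2(B,A) + arccos(C/0.3647) = -0.0869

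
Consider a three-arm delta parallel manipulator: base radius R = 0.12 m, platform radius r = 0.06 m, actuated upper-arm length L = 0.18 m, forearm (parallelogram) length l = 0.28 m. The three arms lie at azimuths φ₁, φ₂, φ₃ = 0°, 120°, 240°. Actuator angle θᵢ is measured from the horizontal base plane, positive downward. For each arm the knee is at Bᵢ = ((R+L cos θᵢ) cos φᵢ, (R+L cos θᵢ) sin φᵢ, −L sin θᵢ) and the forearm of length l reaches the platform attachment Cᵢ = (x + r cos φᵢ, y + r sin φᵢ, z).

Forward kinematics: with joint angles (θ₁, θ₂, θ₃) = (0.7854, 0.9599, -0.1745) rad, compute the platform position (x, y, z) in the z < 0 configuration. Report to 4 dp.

φ1=0.0°: virtual centre (0.1873, 0.0000, -0.1273), radius l
arm 2 at φ=120.0°: (R−r)+L cos θ2 = 0.1632;  O2 = (-0.0816, 0.1414, -0.1474)
arm 3 at φ=240.0°: (R−r)+L cos θ3 = 0.2373;  O3 = (-0.1186, -0.2055, 0.0313)
subtract pairs → two planes through P
linear system: -0.5378x+0.2828y = -0.0029−-0.0403z; -0.6118x+-0.4110y = 0.0060−0.3171z
Cramer: x(z) = -0.0013+0.1855z;  y(z) = -0.0127+0.4954z
sphere 1 gives Az²+Bz+C=0 with A=1.2798, B=0.1721, C=-0.0265;  B²−4AC=0.1652;  roots -0.2260, 0.0915;  negative root z = -0.2260
x = -0.0432, y = -0.1246

(-0.0432, -0.1246, -0.2260)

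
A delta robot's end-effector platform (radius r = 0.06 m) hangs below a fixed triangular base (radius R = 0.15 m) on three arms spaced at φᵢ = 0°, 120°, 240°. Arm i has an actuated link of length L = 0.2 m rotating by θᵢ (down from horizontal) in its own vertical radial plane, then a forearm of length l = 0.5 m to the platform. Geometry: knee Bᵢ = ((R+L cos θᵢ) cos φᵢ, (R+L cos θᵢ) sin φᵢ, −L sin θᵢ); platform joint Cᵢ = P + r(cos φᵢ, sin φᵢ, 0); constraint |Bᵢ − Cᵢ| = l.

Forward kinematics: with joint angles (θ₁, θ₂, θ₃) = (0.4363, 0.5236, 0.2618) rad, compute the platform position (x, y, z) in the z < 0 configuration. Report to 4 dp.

(-0.0098, -0.0540, -0.4945)

φ1=0.0°: virtual centre (0.2713, 0.0000, -0.0845), radius l
S2 = (0.2632·cos120.0°, 0.2632·sin120.0°, -0.1000) = (-0.1316, 0.2279, -0.1000)
S3 = (0.2832·cos240.0°, 0.2832·sin240.0°, -0.0518) = (-0.1416, -0.2452, -0.0518)
eliminate P² terms by subtracting sphere 1 from 2 and 3
[-0.8057 0.4559 -0.0310]·P = -0.0015;  [-0.8257 -0.4905 0.0655]·P = 0.0021
det = 0.7716;  x = -0.0003+0.0190z,  y = -0.0038+0.1015z
into |P−S₁|² = l²: 1.0107z² + 0.1579z + -0.1691 = 0;  Δ = 0.7084;  z = -0.4945 or 0.3383 → z<0 root = -0.4945
x = -0.0098, y = -0.0540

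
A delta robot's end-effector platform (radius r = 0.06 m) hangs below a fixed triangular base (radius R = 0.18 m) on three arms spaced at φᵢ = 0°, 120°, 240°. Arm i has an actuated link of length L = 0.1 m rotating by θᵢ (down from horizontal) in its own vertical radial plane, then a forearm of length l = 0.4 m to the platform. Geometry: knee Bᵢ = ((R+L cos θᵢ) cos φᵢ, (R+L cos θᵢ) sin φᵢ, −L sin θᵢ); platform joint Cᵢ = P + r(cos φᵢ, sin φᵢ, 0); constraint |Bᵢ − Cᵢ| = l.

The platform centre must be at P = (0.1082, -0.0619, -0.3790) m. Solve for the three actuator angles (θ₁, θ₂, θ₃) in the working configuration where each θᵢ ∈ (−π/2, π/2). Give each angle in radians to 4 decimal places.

θ₁ = -0.0004, θ₂ = 1.1342, θ₃ = 0.6104

φ1=0.0° → target in arm frame (0.1082, -0.0619)
  A=0.0118, B=-0.3790, C=(l²−L²−A²−y'²−z²)/(2L)=0.0119
  θ1 = atan2(B,A) + arccos(C/0.3792) = -0.0004
φ2=120.0° → target in arm frame (-0.1077, -0.0628)
  A cos θ + B sin θ = C:  0.2277·cos θ + -0.3790·sin θ = -0.2471
  γ=atan2(-0.3790,0.2277)=-1.0298;  ψ=arccos(-0.5590)=2.1639;  θ2=γ+ψ≈1.1342
rotate P by −φ3: (-0.0005, 0.1247, -0.3790)
  A cos θ + B sin θ = C:  0.1205·cos θ + -0.3790·sin θ = -0.1185
  √(A²+B²)=0.3977;  θ3 = -1.2630+1.8733 ≈ 0.6104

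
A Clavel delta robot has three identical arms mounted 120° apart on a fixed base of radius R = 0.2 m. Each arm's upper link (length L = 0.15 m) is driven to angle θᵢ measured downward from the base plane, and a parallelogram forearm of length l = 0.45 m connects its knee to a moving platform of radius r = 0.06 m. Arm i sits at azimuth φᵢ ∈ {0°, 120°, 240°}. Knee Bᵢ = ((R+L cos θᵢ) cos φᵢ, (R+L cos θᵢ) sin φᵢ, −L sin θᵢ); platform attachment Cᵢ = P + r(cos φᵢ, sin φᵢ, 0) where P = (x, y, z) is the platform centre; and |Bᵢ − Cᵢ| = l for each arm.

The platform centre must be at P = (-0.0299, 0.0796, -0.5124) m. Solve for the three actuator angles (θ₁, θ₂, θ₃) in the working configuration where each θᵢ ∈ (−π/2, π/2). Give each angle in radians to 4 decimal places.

φ1=0.0° → target in arm frame (-0.0299, 0.0796)
  e−x'=0.1699;  (l²−L²−(e−x')²−y'²−z²)/2L = -0.3925
  √(A²+B²)=0.5398;  θ1 = -1.2506+2.3849 ≈ 1.1343
φ2=120.0° → target in arm frame (0.0839, -0.0139)
  e−x'=0.0561;  (l²−L²−(e−x')²−y'²−z²)/2L = -0.2863
  θ2 = atan2(B,A) + arccos(C/0.5155) = 0.6980
rotate P by −φ3: (-0.0540, -0.0657, -0.5124)
  e−x'=0.1940;  (l²−L²−(e−x')²−y'²−z²)/2L = -0.4150
  √(A²+B²)=0.5479;  θ3 = -1.2089+2.4302 ≈ 1.2213

θ₁ = 1.1343, θ₂ = 0.6980, θ₃ = 1.2213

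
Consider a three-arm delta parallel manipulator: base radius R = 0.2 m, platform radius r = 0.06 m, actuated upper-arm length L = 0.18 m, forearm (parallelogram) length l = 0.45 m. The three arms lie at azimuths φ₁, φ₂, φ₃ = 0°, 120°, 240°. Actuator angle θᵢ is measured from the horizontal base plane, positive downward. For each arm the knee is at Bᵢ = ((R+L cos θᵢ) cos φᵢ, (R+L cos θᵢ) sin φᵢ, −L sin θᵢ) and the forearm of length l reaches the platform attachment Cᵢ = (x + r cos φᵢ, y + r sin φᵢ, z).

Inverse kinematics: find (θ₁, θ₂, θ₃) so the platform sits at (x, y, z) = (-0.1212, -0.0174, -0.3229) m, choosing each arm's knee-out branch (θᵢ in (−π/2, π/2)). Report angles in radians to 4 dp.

θ₁ = 0.6982, θ₂ = -0.0871, θ₃ = -0.2616

arm 1 (φ=0.0°): x'=-0.1212, y'=-0.0174
  A=0.2612, B=-0.3229, C=(l²−L²−A²−y'²−z²)/(2L)=-0.0075
  γ=atan2(-0.3229,0.2612)=-0.8906;  ψ=arccos(-0.0180)=1.5888;  θ1=γ+ψ≈0.6982
arm 2 (φ=120.0°): x'=0.0455, y'=0.1137
  A=0.0945, B=-0.3229, C=(l²−L²−A²−y'²−z²)/(2L)=0.1222
  θ2 = atan2(B,A) + arccos(C/0.3364) = -0.0871
φ3=240.0° → target in arm frame (0.0757, -0.0963)
  A cos θ + B sin θ = C:  0.0643·cos θ + -0.3229·sin θ = 0.1456
  √(A²+B²)=0.3292;  θ3 = -1.3741+1.1126 ≈ -0.2616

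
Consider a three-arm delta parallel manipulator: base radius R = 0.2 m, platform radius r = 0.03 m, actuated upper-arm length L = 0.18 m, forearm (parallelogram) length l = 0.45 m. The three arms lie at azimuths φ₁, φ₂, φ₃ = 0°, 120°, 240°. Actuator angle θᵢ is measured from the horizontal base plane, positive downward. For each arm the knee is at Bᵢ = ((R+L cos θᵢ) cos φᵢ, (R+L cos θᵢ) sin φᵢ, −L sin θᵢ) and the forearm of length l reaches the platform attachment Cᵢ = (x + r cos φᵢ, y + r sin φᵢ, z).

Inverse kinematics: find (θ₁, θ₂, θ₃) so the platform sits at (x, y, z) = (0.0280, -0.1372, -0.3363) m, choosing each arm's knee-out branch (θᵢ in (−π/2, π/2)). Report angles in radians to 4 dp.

θ₁ = 0.2620, θ₂ = 0.9601, θ₃ = -0.1745

φ1=0.0° → target in arm frame (0.0280, -0.1372)
  e−x'=0.1420;  (l²−L²−(e−x')²−y'²−z²)/2L = 0.0500
  √(A²+B²)=0.3651;  θ1 = -1.1713+1.4333 ≈ 0.2620
φ2=120.0° → target in arm frame (-0.1328, 0.0444)
  A cos θ + B sin θ = C:  0.3028·cos θ + -0.3363·sin θ = -0.1018
  √(A²+B²)=0.4525;  θ2 = -0.8377+1.7978 ≈ 0.9601
arm 3 (φ=240.0°): x'=0.1048, y'=0.0928
  e−x'=0.0652;  (l²−L²−(e−x')²−y'²−z²)/2L = 0.1226
  θ3 = atan2(B,A) + arccos(C/0.3426) = -0.1745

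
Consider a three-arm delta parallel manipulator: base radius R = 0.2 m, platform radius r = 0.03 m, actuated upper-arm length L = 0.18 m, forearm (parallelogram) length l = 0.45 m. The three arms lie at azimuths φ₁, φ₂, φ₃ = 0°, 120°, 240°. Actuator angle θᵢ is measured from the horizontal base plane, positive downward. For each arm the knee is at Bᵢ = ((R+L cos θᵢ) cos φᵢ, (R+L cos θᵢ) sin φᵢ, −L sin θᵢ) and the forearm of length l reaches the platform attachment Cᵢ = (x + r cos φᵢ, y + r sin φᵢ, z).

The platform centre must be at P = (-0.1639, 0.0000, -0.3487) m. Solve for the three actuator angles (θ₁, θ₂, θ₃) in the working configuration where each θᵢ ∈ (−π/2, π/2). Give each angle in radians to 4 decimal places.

θ₁ = 1.1345, θ₂ = 0.0875, θ₃ = 0.0875

rotate P by −φ1: (-0.1639, 0.0000, -0.3487)
  A cos θ + B sin θ = C:  0.3339·cos θ + -0.3487·sin θ = -0.1749
  γ=atan2(-0.3487,0.3339)=-0.8071;  ψ=arccos(-0.3624)=1.9416;  θ1=γ+ψ≈1.1345
rotate P by −φ2: (0.0819, 0.1419, -0.3487)
  A=0.0881, B=-0.3487, C=(l²−L²−A²−y'²−z²)/(2L)=0.0572
  γ=atan2(-0.3487,0.0881)=-1.3235;  ψ=arccos(0.1592)=1.4109;  θ2=γ+ψ≈0.0875
rotate P by −φ3: (0.0820, -0.1419, -0.3487)
  A=0.0880, B=-0.3487, C=(l²−L²−A²−y'²−z²)/(2L)=0.0572
  γ=atan2(-0.3487,0.0880)=-1.3235;  ψ=arccos(0.1592)=1.4109;  θ3=γ+ψ≈0.0875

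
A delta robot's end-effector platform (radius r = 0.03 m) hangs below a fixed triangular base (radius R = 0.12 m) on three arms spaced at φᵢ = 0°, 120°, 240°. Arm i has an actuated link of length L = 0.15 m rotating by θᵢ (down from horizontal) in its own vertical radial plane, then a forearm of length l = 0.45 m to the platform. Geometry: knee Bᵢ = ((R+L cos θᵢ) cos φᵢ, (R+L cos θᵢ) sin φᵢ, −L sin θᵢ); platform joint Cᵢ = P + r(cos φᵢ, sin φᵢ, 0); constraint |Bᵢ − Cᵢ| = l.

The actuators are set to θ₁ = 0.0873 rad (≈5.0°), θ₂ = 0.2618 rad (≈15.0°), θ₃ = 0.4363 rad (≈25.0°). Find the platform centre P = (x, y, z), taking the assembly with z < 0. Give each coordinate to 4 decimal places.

φ1=0.0°: virtual centre (0.2394, 0.0000, -0.0131), radius l
centre 2 = (0.2349·cos120.0°, 0.2349·sin120.0°, -0.0388) = (-0.1174, 0.2034, -0.0388)
φ3=240.0°: virtual centre (-0.1130, -0.1957, -0.0634), radius l
subtract pairs → two planes through P
plane₁₂: -0.7137x+0.4068y+-0.0515z = -0.0008
det = 0.5661;  x = 0.0023+-0.1079z,  y = 0.0020+-0.0628z
quadratic in z: (1.0156)z²+(0.0771)z+(-0.1461)=0, √Δ=0.7742 → z ∈ {-0.4191, 0.3432}; z = -0.4191 (taking z<0)
x = 0.0475, y = 0.0283

(0.0475, 0.0283, -0.4191)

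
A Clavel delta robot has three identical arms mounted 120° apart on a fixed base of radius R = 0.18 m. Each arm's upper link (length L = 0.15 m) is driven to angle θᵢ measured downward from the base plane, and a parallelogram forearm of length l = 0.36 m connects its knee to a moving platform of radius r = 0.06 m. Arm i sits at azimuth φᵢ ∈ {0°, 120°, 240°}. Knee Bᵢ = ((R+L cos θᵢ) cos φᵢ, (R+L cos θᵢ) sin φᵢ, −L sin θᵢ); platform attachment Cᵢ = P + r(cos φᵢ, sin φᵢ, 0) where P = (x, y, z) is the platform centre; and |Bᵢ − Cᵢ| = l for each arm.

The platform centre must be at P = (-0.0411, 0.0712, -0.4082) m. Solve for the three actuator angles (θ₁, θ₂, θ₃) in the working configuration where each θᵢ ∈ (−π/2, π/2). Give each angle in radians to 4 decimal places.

θ₁ = 1.1343, θ₂ = 0.6109, θ₃ = 1.1344

rotate P by −φ1: (-0.0411, 0.0712, -0.4082)
  A=0.1611, B=-0.4082, C=(l²−L²−A²−y'²−z²)/(2L)=-0.3018
  √(A²+B²)=0.4388;  θ1 = -1.1949+2.3292 ≈ 1.1343
rotate P by −φ2: (0.0822, 0.0000, -0.4082)
  A cos θ + B sin θ = C:  0.0378·cos θ + -0.4082·sin θ = -0.2032
  γ=atan2(-0.4082,0.0378)=-1.4785;  ψ=arccos(-0.4956)=2.0894;  θ2=γ+ψ≈0.6109
φ3=240.0° → target in arm frame (-0.0411, -0.0712)
  A cos θ + B sin θ = C:  0.1611·cos θ + -0.4082·sin θ = -0.3018
  γ=atan2(-0.4082,0.1611)=-1.1949;  ψ=arccos(-0.6878)=2.3293;  θ3=γ+ψ≈1.1344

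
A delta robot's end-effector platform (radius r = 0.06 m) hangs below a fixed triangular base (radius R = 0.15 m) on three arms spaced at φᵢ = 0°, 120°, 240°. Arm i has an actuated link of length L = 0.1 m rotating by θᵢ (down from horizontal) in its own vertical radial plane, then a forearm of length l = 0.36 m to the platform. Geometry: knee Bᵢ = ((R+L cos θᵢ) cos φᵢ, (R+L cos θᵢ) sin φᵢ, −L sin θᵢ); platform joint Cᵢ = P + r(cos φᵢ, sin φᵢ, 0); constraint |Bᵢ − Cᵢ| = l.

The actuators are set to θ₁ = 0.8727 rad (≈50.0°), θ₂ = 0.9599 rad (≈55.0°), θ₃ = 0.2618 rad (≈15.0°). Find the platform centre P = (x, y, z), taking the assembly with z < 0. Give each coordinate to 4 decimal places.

(-0.0345, -0.0819, -0.3720)

arm 1 at φ=0.0°: ρ1 = 0.1543;  centre 1 = (0.1543, 0.0000, -0.0766)
centre 2 = (0.1474·cos120.0°, 0.1474·sin120.0°, -0.0819) = (-0.0737, 0.1276, -0.0819)
centre 3 = (0.1866·cos240.0°, 0.1866·sin240.0°, -0.0259) = (-0.0933, -0.1616, -0.0259)
|centre ₂|²−|centre ₁|² = -0.0012;  |centre ₃|²−|centre ₁|² = 0.0058
[-0.4559 0.2552 -0.0106]·P = -0.0012;  [-0.4951 -0.3232 0.1014]·P = 0.0058
det = 0.2737;  x = -0.0040+0.0821z,  y = -0.0119+0.1882z
into |P−centre ₁|² = l²: 1.0421z² + 0.1227z + -0.0986 = 0;  Δ = 0.4259;  z = -0.3720 or 0.2542 → z<0 root = -0.3720
x = -0.0345, y = -0.0819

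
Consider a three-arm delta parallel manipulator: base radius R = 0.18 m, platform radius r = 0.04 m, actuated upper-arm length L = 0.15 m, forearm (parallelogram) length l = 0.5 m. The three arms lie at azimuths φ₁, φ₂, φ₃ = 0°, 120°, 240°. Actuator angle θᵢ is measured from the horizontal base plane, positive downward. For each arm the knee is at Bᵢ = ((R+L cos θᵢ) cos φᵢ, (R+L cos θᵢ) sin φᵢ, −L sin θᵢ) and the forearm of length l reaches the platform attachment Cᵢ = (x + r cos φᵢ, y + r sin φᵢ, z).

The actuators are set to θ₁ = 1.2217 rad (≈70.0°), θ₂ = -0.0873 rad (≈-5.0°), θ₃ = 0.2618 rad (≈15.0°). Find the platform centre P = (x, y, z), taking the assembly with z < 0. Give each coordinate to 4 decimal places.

(-0.2076, 0.0461, -0.4388)

φ1=0.0°: virtual centre (0.1913, 0.0000, -0.1410), radius l
φ2=120.0°: virtual centre (-0.1447, 0.2507, 0.0131), radius l
φ3=240.0°: virtual centre (-0.1424, -0.2467, -0.0388), radius l
|S₂|²−|S₁|² = 0.0275;  |S₃|²−|S₁|² = 0.0262
linear system: -0.6720x+0.5013y = 0.0275−0.3081z; -0.6675x+-0.4934y = 0.0262−0.2043z
det = 0.6662;  x = -0.0401+0.3819z,  y = 0.0011+-0.1026z
quadratic in z: (1.1563)z²+(0.1050)z+(-0.1766)=0, √Δ=0.9099 → z ∈ {-0.4388, 0.3480}; z = -0.4388 (taking z<0)
x = -0.2076, y = 0.0461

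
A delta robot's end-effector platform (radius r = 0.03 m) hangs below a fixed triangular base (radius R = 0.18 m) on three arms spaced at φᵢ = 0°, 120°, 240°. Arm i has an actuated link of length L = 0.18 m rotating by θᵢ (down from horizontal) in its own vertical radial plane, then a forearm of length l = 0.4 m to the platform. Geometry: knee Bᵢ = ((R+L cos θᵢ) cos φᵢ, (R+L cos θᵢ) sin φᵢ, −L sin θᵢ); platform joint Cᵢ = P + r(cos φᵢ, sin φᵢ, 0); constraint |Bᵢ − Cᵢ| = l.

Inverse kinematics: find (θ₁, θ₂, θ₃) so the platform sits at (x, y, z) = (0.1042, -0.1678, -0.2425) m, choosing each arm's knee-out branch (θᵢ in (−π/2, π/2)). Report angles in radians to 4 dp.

rotate P by −φ1: (0.1042, -0.1678, -0.2425)
  A=0.0458, B=-0.2425, C=(l²−L²−A²−y'²−z²)/(2L)=0.1071
  γ=atan2(-0.2425,0.0458)=-1.3841;  ψ=arccos(0.4338)=1.1221;  θ1=γ+ψ≈-0.2620
rotate P by −φ2: (-0.1974, -0.0063, -0.2425)
  A cos θ + B sin θ = C:  0.3474·cos θ + -0.2425·sin θ = -0.1443
  θ2 = atan2(B,A) + arccos(C/0.4237) = 1.3089
rotate P by −φ3: (0.0932, 0.1741, -0.2425)
  e−x'=0.0568;  (l²−L²−(e−x')²−y'²−z²)/2L = 0.0979
  θ3 = atan2(B,A) + arccos(C/0.2491) = -0.1740

θ₁ = -0.2620, θ₂ = 1.3089, θ₃ = -0.1740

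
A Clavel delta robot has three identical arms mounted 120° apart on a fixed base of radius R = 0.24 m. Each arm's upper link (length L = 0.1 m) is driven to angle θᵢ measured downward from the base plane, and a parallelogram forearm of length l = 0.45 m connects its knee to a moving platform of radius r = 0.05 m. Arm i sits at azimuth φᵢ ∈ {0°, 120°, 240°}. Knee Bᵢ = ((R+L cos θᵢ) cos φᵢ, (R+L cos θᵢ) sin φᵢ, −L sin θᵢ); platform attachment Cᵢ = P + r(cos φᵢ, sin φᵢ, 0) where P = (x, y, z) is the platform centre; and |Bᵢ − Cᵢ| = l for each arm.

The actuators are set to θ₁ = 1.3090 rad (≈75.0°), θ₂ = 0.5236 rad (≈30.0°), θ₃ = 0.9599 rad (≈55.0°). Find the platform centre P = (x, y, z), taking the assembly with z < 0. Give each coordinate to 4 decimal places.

(-0.0632, 0.0417, -0.4471)

φ1=0.0°: virtual centre (0.2159, 0.0000, -0.0966), radius l
O2 = (0.2766·cos120.0°, 0.2766·sin120.0°, -0.0500) = (-0.1383, 0.2395, -0.0500)
φ3=240.0°: virtual centre (-0.1237, -0.2142, -0.0819), radius l
subtract pairs → two planes through P
plane₁₂: -0.7084x+0.4791y+0.0932z = 0.0231
det = 0.6289;  x = -0.0248+0.0859z,  y = 0.0114+-0.0676z
into |P−O₁|² = l²: 1.0119z² + 0.1503z + -0.1351 = 0;  Δ = 0.5694;  z = -0.4471 or 0.2986 → z<0 root = -0.4471
x = -0.0632, y = 0.0417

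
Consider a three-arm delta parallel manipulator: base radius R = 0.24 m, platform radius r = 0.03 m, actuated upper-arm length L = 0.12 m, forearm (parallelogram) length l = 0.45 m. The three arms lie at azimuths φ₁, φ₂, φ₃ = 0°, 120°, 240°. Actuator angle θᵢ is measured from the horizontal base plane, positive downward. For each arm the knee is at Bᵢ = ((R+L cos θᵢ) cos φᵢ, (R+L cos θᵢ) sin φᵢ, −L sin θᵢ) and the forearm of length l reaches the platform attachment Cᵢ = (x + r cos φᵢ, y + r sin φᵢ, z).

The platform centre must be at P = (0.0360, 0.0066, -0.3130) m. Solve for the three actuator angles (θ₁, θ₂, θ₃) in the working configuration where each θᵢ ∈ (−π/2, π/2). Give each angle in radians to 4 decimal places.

arm 1 (φ=0.0°): x'=0.0360, y'=0.0066
  A=0.1740, B=-0.3130, C=(l²−L²−A²−y'²−z²)/(2L)=0.2492
  √(A²+B²)=0.3581;  θ1 = -1.0634+0.8011 ≈ -0.2623
φ2=120.0° → target in arm frame (-0.0123, -0.0345)
  e−x'=0.2223;  (l²−L²−(e−x')²−y'²−z²)/2L = 0.1647
  √(A²+B²)=0.3839;  θ2 = -0.9533+1.1273 ≈ 0.1741
arm 3 (φ=240.0°): x'=-0.0237, y'=0.0279
  A cos θ + B sin θ = C:  0.2337·cos θ + -0.3130·sin θ = 0.1447
  √(A²+B²)=0.3906;  θ3 = -0.9294+1.1913 ≈ 0.2619

θ₁ = -0.2623, θ₂ = 0.1741, θ₃ = 0.2619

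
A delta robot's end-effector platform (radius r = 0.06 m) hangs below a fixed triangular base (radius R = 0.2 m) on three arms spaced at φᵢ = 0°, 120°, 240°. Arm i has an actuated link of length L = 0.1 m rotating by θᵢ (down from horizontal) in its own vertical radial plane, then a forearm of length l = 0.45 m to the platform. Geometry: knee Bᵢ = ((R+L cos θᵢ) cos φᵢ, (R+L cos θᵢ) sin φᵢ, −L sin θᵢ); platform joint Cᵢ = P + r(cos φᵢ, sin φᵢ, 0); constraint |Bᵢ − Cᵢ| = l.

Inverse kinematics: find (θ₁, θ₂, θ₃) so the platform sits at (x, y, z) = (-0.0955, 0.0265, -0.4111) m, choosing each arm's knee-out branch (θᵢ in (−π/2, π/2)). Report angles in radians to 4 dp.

rotate P by −φ1: (-0.0955, 0.0265, -0.4111)
  e−x'=0.2355;  (l²−L²−(e−x')²−y'²−z²)/2L = -0.1633
  √(A²+B²)=0.4738;  θ1 = -1.0506+1.9228 ≈ 0.8722
φ2=120.0° → target in arm frame (0.0707, 0.0695)
  A=0.0693, B=-0.4111, C=(l²−L²−A²−y'²−z²)/(2L)=0.0694
  γ=atan2(-0.4111,0.0693)=-1.4038;  ψ=arccos(0.1663)=1.4037;  θ2=γ+ψ≈-0.0001
rotate P by −φ3: (0.0248, -0.0960, -0.4111)
  A=0.1152, B=-0.4111, C=(l²−L²−A²−y'²−z²)/(2L)=0.0051
  θ3 = atan2(B,A) + arccos(C/0.4269) = 0.2613

θ₁ = 0.8722, θ₂ = -0.0001, θ₃ = 0.2613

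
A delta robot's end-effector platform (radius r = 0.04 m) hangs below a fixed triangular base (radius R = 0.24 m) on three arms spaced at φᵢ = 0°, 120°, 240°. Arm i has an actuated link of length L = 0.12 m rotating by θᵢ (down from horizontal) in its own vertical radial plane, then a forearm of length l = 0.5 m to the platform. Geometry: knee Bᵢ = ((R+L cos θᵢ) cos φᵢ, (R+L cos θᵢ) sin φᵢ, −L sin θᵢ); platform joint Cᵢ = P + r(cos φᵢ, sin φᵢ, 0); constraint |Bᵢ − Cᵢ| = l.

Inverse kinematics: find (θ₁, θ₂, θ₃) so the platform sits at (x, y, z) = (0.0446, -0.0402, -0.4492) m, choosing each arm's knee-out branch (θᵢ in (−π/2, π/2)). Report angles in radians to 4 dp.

θ₁ = 0.2624, θ₂ = 0.7857, θ₃ = 0.4363

arm 1 (φ=0.0°): x'=0.0446, y'=-0.0402
  A cos θ + B sin θ = C:  0.1554·cos θ + -0.4492·sin θ = 0.0336
  θ1 = atan2(B,A) + arccos(C/0.4753) = 0.2624
rotate P by −φ2: (-0.0571, -0.0185, -0.4492)
  e−x'=0.2571;  (l²−L²−(e−x')²−y'²−z²)/2L = -0.1360
  γ=atan2(-0.4492,0.2571)=-1.0509;  ψ=arccos(-0.2627)=1.8366;  θ2=γ+ψ≈0.7857
φ3=240.0° → target in arm frame (0.0125, 0.0587)
  e−x'=0.1875;  (l²−L²−(e−x')²−y'²−z²)/2L = -0.0199
  √(A²+B²)=0.4868;  θ3 = -1.1754+1.6117 ≈ 0.4363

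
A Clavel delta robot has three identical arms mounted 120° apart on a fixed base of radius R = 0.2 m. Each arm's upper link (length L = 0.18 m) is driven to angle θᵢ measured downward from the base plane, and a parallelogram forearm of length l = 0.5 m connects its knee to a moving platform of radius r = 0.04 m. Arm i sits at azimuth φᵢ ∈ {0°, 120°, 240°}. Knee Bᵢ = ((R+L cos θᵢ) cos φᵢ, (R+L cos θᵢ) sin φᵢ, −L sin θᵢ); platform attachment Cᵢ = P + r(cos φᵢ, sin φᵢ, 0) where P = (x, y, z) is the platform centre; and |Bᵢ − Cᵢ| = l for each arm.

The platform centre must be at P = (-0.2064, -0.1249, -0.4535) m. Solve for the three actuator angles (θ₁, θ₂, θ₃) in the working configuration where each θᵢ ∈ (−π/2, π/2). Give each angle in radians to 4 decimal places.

arm 1 (φ=0.0°): x'=-0.2064, y'=-0.1249
  A cos θ + B sin θ = C:  0.3664·cos θ + -0.4535·sin θ = -0.3831
  γ=atan2(-0.4535,0.3664)=-0.8912;  ψ=arccos(-0.6571)=2.2877;  θ1=γ+ψ≈1.3965
rotate P by −φ2: (-0.0050, 0.2412, -0.4535)
  A cos θ + B sin θ = C:  0.1650·cos θ + -0.4535·sin θ = -0.2040
  √(A²+B²)=0.4826;  θ2 = -1.2219+2.0073 ≈ 0.7854
φ3=240.0° → target in arm frame (0.2114, -0.1163)
  A=-0.0514, B=-0.4535, C=(l²−L²−A²−y'²−z²)/(2L)=-0.0117
  √(A²+B²)=0.4564;  θ3 = -1.6836+1.5965 ≈ -0.0871

θ₁ = 1.3965, θ₂ = 0.7854, θ₃ = -0.0871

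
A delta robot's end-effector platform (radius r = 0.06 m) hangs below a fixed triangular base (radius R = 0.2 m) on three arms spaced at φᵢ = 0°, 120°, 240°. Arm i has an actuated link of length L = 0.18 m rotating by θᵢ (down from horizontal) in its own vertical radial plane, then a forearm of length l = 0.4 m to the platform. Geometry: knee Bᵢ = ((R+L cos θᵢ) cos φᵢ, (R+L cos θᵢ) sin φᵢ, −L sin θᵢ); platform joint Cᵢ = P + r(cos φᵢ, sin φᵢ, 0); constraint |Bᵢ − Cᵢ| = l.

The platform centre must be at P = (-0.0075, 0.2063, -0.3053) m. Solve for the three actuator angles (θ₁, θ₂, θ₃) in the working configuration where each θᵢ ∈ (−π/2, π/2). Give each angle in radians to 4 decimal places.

φ1=0.0° → target in arm frame (-0.0075, 0.2063)
  A cos θ + B sin θ = C:  0.1475·cos θ + -0.3053·sin θ = -0.0831
  θ1 = atan2(B,A) + arccos(C/0.3391) = 0.6977
rotate P by −φ2: (0.1824, -0.0967, -0.3053)
  e−x'=-0.0424;  (l²−L²−(e−x')²−y'²−z²)/2L = 0.0646
  γ=atan2(-0.3053,-0.0424)=-1.7088;  ψ=arccos(0.2095)=1.3597;  θ2=γ+ψ≈-0.3491
arm 3 (φ=240.0°): x'=-0.1749, y'=-0.1096
  A cos θ + B sin θ = C:  0.3149·cos θ + -0.3053·sin θ = -0.2133
  √(A²+B²)=0.4386;  θ3 = -0.7699+2.0787 ≈ 1.3088

θ₁ = 0.6977, θ₂ = -0.3491, θ₃ = 1.3088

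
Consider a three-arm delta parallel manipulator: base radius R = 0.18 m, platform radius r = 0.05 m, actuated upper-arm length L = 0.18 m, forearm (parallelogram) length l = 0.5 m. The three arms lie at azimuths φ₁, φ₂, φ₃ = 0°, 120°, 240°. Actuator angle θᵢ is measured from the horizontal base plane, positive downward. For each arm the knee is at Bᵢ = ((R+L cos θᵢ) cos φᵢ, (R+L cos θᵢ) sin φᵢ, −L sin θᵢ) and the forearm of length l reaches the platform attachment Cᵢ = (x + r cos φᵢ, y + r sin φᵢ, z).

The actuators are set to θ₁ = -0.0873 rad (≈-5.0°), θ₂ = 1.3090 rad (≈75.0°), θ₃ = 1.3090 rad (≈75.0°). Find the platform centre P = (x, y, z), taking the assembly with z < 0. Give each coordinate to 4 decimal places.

φ1=0.0°: virtual centre (0.3093, 0.0000, 0.0157), radius l
S2 = (0.1766·cos120.0°, 0.1766·sin120.0°, -0.1739) = (-0.0883, 0.1529, -0.1739)
arm 3 at φ=240.0°: ρ3 = 0.1766;  S3 = (-0.0883, -0.1529, -0.1739)
eliminate P² terms by subtracting sphere 1 from 2 and 3
[-0.7952 0.3059 -0.3791]·P = -0.0345;  [-0.7952 -0.3059 -0.3791]·P = -0.0345
det = 0.4864;  x = 0.0434+-0.4768z,  y = 0.0000+0.0000z
quadratic in z: (1.2273)z²+(0.2222)z+(-0.1790)=0, √Δ=0.9635 → z ∈ {-0.4830, 0.3020}; z = -0.4830 (taking z<0)
x = 0.2737, y = 0.0000

(0.2737, 0.0000, -0.4830)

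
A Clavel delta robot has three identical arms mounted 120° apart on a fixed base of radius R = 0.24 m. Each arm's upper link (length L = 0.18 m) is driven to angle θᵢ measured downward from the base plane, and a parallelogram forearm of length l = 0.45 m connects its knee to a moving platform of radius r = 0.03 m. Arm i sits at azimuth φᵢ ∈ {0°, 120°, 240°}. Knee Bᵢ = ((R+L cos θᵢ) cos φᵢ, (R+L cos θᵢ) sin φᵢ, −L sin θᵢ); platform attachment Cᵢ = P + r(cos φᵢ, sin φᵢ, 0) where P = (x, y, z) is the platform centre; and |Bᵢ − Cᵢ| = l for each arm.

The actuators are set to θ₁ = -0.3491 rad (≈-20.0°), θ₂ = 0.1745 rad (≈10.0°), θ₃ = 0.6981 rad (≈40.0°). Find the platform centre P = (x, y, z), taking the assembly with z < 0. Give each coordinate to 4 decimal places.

arm 1 at φ=0.0°: e+L cos θ1 = 0.3791;  centre 1 = (0.3791, 0.0000, 0.0616)
arm 2 at φ=120.0°: e+L cos θ2 = 0.3873;  centre 2 = (-0.1936, 0.3354, -0.0313)
arm 3 at φ=240.0°: e+L cos θ3 = 0.3479;  centre 3 = (-0.1739, -0.3013, -0.1157)
eliminate P² terms by subtracting sphere 1 from 2 and 3
[-1.1456 0.6708 -0.1856]·P = 0.0034;  [-1.1062 -0.6026 -0.3545]·P = -0.0131
Cramer: x(z) = 0.0047-0.2441z;  y(z) = 0.0131-0.1402z
sphere 1 gives Az²+Bz+C=0 with A=1.0793, B=0.0560, C=-0.0583;  B²−4AC=0.2550;  roots -0.2599, 0.2080;  negative root z = -0.2599
x = 0.0682, y = 0.0496

(0.0682, 0.0496, -0.2599)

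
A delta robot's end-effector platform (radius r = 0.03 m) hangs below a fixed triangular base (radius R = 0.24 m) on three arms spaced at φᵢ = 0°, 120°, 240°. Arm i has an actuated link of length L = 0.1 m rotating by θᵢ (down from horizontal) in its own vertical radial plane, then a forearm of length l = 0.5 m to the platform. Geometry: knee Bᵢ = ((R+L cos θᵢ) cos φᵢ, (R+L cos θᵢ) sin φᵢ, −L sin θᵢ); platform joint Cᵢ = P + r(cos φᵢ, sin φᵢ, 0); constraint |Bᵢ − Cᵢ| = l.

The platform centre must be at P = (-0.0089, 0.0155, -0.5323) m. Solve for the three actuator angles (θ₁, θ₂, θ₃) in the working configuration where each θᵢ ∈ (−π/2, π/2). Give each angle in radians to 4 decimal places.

φ1=0.0° → target in arm frame (-0.0089, 0.0155)
  e−x'=0.2189;  (l²−L²−(e−x')²−y'²−z²)/2L = -0.4575
  θ1 = atan2(B,A) + arccos(C/0.5756) = 1.3090
rotate P by −φ2: (0.0179, 0.0000, -0.5323)
  A=0.1921, B=-0.5323, C=(l²−L²−A²−y'²−z²)/(2L)=-0.4013
  γ=atan2(-0.5323,0.1921)=-1.2244;  ψ=arccos(-0.7091)=2.3590;  θ2=γ+ψ≈1.1346
rotate P by −φ3: (-0.0090, -0.0155, -0.5323)
  A=0.2190, B=-0.5323, C=(l²−L²−A²−y'²−z²)/(2L)=-0.4577
  γ=atan2(-0.5323,0.2190)=-1.1805;  ψ=arccos(-0.7951)=2.4900;  θ3=γ+ψ≈1.3095

θ₁ = 1.3090, θ₂ = 1.1346, θ₃ = 1.3095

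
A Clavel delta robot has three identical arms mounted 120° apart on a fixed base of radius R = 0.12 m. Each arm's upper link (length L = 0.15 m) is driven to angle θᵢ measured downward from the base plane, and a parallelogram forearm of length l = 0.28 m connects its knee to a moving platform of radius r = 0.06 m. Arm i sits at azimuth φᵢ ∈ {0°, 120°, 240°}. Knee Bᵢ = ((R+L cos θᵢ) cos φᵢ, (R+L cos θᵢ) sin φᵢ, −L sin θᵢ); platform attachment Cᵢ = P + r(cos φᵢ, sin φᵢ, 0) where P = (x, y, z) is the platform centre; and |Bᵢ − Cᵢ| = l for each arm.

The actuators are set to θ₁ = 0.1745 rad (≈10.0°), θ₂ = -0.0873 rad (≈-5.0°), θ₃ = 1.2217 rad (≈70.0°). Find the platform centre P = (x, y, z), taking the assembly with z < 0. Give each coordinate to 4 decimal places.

(0.0596, 0.1489, -0.2113)

arm 1 at φ=0.0°: e+L cos θ1 = 0.2077;  O1 = (0.2077, 0.0000, -0.0260)
φ2=120.0°: virtual centre (-0.1047, 0.1814, 0.0131), radius l
O3 = (0.1113·cos240.0°, 0.1113·sin240.0°, -0.1410) = (-0.0557, -0.0964, -0.1410)
eliminate P² terms by subtracting sphere 1 from 2 and 3
plane₁₂: -0.6249x+0.3627y+0.0782z = 0.0002
det = 0.3115;  x = 0.0133+-0.2192z,  y = 0.0236+-0.5932z
into |P−O₁|² = l²: 1.4000z² + 0.1093z + -0.0394 = 0;  Δ = 0.2325;  z = -0.2113 or 0.1332 → z<0 root = -0.2113
x = 0.0596, y = 0.1489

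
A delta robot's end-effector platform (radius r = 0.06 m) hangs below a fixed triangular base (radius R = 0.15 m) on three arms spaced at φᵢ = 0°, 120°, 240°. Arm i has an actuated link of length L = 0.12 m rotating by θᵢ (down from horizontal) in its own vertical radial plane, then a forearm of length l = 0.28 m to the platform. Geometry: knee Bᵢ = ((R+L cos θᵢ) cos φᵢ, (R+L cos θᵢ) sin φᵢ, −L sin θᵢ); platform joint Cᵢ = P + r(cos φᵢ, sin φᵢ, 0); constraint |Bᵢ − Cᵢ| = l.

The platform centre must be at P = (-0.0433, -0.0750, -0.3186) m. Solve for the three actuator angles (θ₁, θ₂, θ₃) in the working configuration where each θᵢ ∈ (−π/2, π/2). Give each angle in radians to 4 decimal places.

θ₁ = 1.2215, θ₂ = 1.2215, θ₃ = 0.5235

rotate P by −φ1: (-0.0433, -0.0750, -0.3186)
  A cos θ + B sin θ = C:  0.1333·cos θ + -0.3186·sin θ = -0.2537
  √(A²+B²)=0.3454;  θ1 = -1.1745+2.3961 ≈ 1.2215
rotate P by −φ2: (-0.0433, 0.0750, -0.3186)
  e−x'=0.1333;  (l²−L²−(e−x')²−y'²−z²)/2L = -0.2538
  γ=atan2(-0.3186,0.1333)=-1.1745;  ψ=arccos(-0.7347)=2.3961;  θ2=γ+ψ≈1.2215
rotate P by −φ3: (0.0866, 0.0000, -0.3186)
  A=0.0034, B=-0.3186, C=(l²−L²−A²−y'²−z²)/(2L)=-0.1563
  γ=atan2(-0.3186,0.0034)=-1.5601;  ψ=arccos(-0.4906)=2.0836;  θ3=γ+ψ≈0.5235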